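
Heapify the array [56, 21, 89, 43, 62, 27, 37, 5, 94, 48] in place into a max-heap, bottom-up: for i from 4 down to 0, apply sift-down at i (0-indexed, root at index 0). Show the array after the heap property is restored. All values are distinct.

sift down from index 4: already satisfies heap property
sift down from index 3:
  43 vs larger child 94 at index 8, swap → [56, 21, 89, 94, 62, 27, 37, 5, 43, 48]
sift down from index 2: already satisfies heap property
sift down from index 1:
  21 vs larger child 94 at index 3, swap → [56, 94, 89, 21, 62, 27, 37, 5, 43, 48]
  21 vs larger child 43 at index 8, swap → [56, 94, 89, 43, 62, 27, 37, 5, 21, 48]
sift down from index 0:
  56 vs larger child 94 at index 1, swap → [94, 56, 89, 43, 62, 27, 37, 5, 21, 48]
  56 vs larger child 62 at index 4, swap → [94, 62, 89, 43, 56, 27, 37, 5, 21, 48]

[94, 62, 89, 43, 56, 27, 37, 5, 21, 48]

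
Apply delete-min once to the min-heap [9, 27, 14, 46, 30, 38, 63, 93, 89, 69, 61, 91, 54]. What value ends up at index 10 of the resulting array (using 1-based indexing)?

remove root 9; move last element 54 to root → [54, 27, 14, 46, 30, 38, 63, 93, 89, 69, 61, 91]
54 vs smaller child 14 at index 3, swap → [14, 27, 54, 46, 30, 38, 63, 93, 89, 69, 61, 91]
54 vs smaller child 38 at index 6, swap → [14, 27, 38, 46, 30, 54, 63, 93, 89, 69, 61, 91]
resulting array: [14, 27, 38, 46, 30, 54, 63, 93, 89, 69, 61, 91]

69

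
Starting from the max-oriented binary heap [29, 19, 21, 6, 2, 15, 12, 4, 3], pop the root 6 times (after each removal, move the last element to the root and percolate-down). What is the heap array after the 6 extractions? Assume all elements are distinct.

[4, 2, 3]

extract-max #1 returns 29:
  remove root 29; move last element 3 to root → [3, 19, 21, 6, 2, 15, 12, 4]
  3 vs larger child 21 at index 2, swap → [21, 19, 3, 6, 2, 15, 12, 4]
  3 vs larger child 15 at index 5, swap → [21, 19, 15, 6, 2, 3, 12, 4]
extract-max #2 returns 21:
  remove root 21; move last element 4 to root → [4, 19, 15, 6, 2, 3, 12]
  4 vs larger child 19 at index 1, swap → [19, 4, 15, 6, 2, 3, 12]
  4 vs larger child 6 at index 3, swap → [19, 6, 15, 4, 2, 3, 12]
extract-max #3 returns 19:
  remove root 19; move last element 12 to root → [12, 6, 15, 4, 2, 3]
  12 vs larger child 15 at index 2, swap → [15, 6, 12, 4, 2, 3]
extract-max #4 returns 15:
  remove root 15; move last element 3 to root → [3, 6, 12, 4, 2]
  3 vs larger child 12 at index 2, swap → [12, 6, 3, 4, 2]
extract-max #5 returns 12:
  remove root 12; move last element 2 to root → [2, 6, 3, 4]
  2 vs larger child 6 at index 1, swap → [6, 2, 3, 4]
  2 vs only child 4 at index 3, swap → [6, 4, 3, 2]
extract-max #6 returns 6:
  remove root 6; move last element 2 to root → [2, 4, 3]
  2 vs larger child 4 at index 1, swap → [4, 2, 3]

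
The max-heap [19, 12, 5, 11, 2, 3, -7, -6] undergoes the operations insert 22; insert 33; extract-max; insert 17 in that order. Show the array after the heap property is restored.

[22, 19, 5, 12, 17, 3, -7, -6, 11, 2]

insert 22:
  append 22 at index 8 → [19, 12, 5, 11, 2, 3, -7, -6, 22]
  22 > parent 11 at index 3, swap → [19, 12, 5, 22, 2, 3, -7, -6, 11]
  22 > parent 12 at index 1, swap → [19, 22, 5, 12, 2, 3, -7, -6, 11]
  22 > parent 19 at index 0, swap → [22, 19, 5, 12, 2, 3, -7, -6, 11]
insert 33:
  append 33 at index 9 → [22, 19, 5, 12, 2, 3, -7, -6, 11, 33]
  33 > parent 2 at index 4, swap → [22, 19, 5, 12, 33, 3, -7, -6, 11, 2]
  33 > parent 19 at index 1, swap → [22, 33, 5, 12, 19, 3, -7, -6, 11, 2]
  33 > parent 22 at index 0, swap → [33, 22, 5, 12, 19, 3, -7, -6, 11, 2]
extract-max → returns 33:
  remove root 33; move last element 2 to root → [2, 22, 5, 12, 19, 3, -7, -6, 11]
  2 vs larger child 22 at index 1, swap → [22, 2, 5, 12, 19, 3, -7, -6, 11]
  2 vs larger child 19 at index 4, swap → [22, 19, 5, 12, 2, 3, -7, -6, 11]
insert 17:
  append 17 at index 9 → [22, 19, 5, 12, 2, 3, -7, -6, 11, 17]
  17 > parent 2 at index 4, swap → [22, 19, 5, 12, 17, 3, -7, -6, 11, 2]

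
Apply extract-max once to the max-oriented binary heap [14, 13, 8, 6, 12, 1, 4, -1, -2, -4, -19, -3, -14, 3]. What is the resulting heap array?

[13, 12, 8, 6, 3, 1, 4, -1, -2, -4, -19, -3, -14]

remove root 14; move last element 3 to root → [3, 13, 8, 6, 12, 1, 4, -1, -2, -4, -19, -3, -14]
3 vs larger child 13 at index 1, swap → [13, 3, 8, 6, 12, 1, 4, -1, -2, -4, -19, -3, -14]
3 vs larger child 12 at index 4, swap → [13, 12, 8, 6, 3, 1, 4, -1, -2, -4, -19, -3, -14]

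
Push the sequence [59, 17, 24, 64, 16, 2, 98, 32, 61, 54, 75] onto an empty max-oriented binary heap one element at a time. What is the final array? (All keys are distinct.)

Insert 59:
  append 59 at index 0 → [59] (no swap needed)
Insert 17:
  append 17 at index 1 → [59, 17] (no swap needed)
Insert 24:
  append 24 at index 2 → [59, 17, 24] (no swap needed)
Insert 64:
  append 64 at index 3 → [59, 17, 24, 64]
  64 > parent 17 at index 1, swap → [59, 64, 24, 17]
  64 > parent 59 at index 0, swap → [64, 59, 24, 17]
Insert 16:
  append 16 at index 4 → [64, 59, 24, 17, 16] (no swap needed)
Insert 2:
  append 2 at index 5 → [64, 59, 24, 17, 16, 2] (no swap needed)
Insert 98:
  append 98 at index 6 → [64, 59, 24, 17, 16, 2, 98]
  98 > parent 24 at index 2, swap → [64, 59, 98, 17, 16, 2, 24]
  98 > parent 64 at index 0, swap → [98, 59, 64, 17, 16, 2, 24]
Insert 32:
  append 32 at index 7 → [98, 59, 64, 17, 16, 2, 24, 32]
  32 > parent 17 at index 3, swap → [98, 59, 64, 32, 16, 2, 24, 17]
Insert 61:
  append 61 at index 8 → [98, 59, 64, 32, 16, 2, 24, 17, 61]
  61 > parent 32 at index 3, swap → [98, 59, 64, 61, 16, 2, 24, 17, 32]
  61 > parent 59 at index 1, swap → [98, 61, 64, 59, 16, 2, 24, 17, 32]
Insert 54:
  append 54 at index 9 → [98, 61, 64, 59, 16, 2, 24, 17, 32, 54]
  54 > parent 16 at index 4, swap → [98, 61, 64, 59, 54, 2, 24, 17, 32, 16]
Insert 75:
  append 75 at index 10 → [98, 61, 64, 59, 54, 2, 24, 17, 32, 16, 75]
  75 > parent 54 at index 4, swap → [98, 61, 64, 59, 75, 2, 24, 17, 32, 16, 54]
  75 > parent 61 at index 1, swap → [98, 75, 64, 59, 61, 2, 24, 17, 32, 16, 54]

[98, 75, 64, 59, 61, 2, 24, 17, 32, 16, 54]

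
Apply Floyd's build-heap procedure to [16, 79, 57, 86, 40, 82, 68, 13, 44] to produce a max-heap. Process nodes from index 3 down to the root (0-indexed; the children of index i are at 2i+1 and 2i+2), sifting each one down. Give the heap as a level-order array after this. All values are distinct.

[86, 79, 82, 44, 40, 57, 68, 13, 16]

sift down from index 3: already satisfies heap property
sift down from index 2:
  57 vs larger child 82 at index 5, swap → [16, 79, 82, 86, 40, 57, 68, 13, 44]
sift down from index 1:
  79 vs larger child 86 at index 3, swap → [16, 86, 82, 79, 40, 57, 68, 13, 44]
sift down from index 0:
  16 vs larger child 86 at index 1, swap → [86, 16, 82, 79, 40, 57, 68, 13, 44]
  16 vs larger child 79 at index 3, swap → [86, 79, 82, 16, 40, 57, 68, 13, 44]
  16 vs larger child 44 at index 8, swap → [86, 79, 82, 44, 40, 57, 68, 13, 16]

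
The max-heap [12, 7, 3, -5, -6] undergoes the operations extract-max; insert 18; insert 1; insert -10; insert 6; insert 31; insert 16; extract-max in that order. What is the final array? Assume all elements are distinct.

extract-max → returns 12:
  remove root 12; move last element -6 to root → [-6, 7, 3, -5]
  -6 vs larger child 7 at index 1, swap → [7, -6, 3, -5]
  -6 vs only child -5 at index 3, swap → [7, -5, 3, -6]
insert 18:
  append 18 at index 4 → [7, -5, 3, -6, 18]
  18 > parent -5 at index 1, swap → [7, 18, 3, -6, -5]
  18 > parent 7 at index 0, swap → [18, 7, 3, -6, -5]
insert 1:
  append 1 at index 5 → [18, 7, 3, -6, -5, 1] (no swap needed)
insert -10:
  append -10 at index 6 → [18, 7, 3, -6, -5, 1, -10] (no swap needed)
insert 6:
  append 6 at index 7 → [18, 7, 3, -6, -5, 1, -10, 6]
  6 > parent -6 at index 3, swap → [18, 7, 3, 6, -5, 1, -10, -6]
insert 31:
  append 31 at index 8 → [18, 7, 3, 6, -5, 1, -10, -6, 31]
  31 > parent 6 at index 3, swap → [18, 7, 3, 31, -5, 1, -10, -6, 6]
  31 > parent 7 at index 1, swap → [18, 31, 3, 7, -5, 1, -10, -6, 6]
  31 > parent 18 at index 0, swap → [31, 18, 3, 7, -5, 1, -10, -6, 6]
insert 16:
  append 16 at index 9 → [31, 18, 3, 7, -5, 1, -10, -6, 6, 16]
  16 > parent -5 at index 4, swap → [31, 18, 3, 7, 16, 1, -10, -6, 6, -5]
extract-max → returns 31:
  remove root 31; move last element -5 to root → [-5, 18, 3, 7, 16, 1, -10, -6, 6]
  -5 vs larger child 18 at index 1, swap → [18, -5, 3, 7, 16, 1, -10, -6, 6]
  -5 vs larger child 16 at index 4, swap → [18, 16, 3, 7, -5, 1, -10, -6, 6]

[18, 16, 3, 7, -5, 1, -10, -6, 6]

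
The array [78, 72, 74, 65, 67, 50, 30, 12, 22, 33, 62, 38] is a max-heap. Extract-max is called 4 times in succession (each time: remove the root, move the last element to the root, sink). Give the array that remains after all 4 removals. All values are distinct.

extract-max #1 returns 78:
  remove root 78; move last element 38 to root → [38, 72, 74, 65, 67, 50, 30, 12, 22, 33, 62]
  38 vs larger child 74 at index 2, swap → [74, 72, 38, 65, 67, 50, 30, 12, 22, 33, 62]
  38 vs larger child 50 at index 5, swap → [74, 72, 50, 65, 67, 38, 30, 12, 22, 33, 62]
extract-max #2 returns 74:
  remove root 74; move last element 62 to root → [62, 72, 50, 65, 67, 38, 30, 12, 22, 33]
  62 vs larger child 72 at index 1, swap → [72, 62, 50, 65, 67, 38, 30, 12, 22, 33]
  62 vs larger child 67 at index 4, swap → [72, 67, 50, 65, 62, 38, 30, 12, 22, 33]
extract-max #3 returns 72:
  remove root 72; move last element 33 to root → [33, 67, 50, 65, 62, 38, 30, 12, 22]
  33 vs larger child 67 at index 1, swap → [67, 33, 50, 65, 62, 38, 30, 12, 22]
  33 vs larger child 65 at index 3, swap → [67, 65, 50, 33, 62, 38, 30, 12, 22]
extract-max #4 returns 67:
  remove root 67; move last element 22 to root → [22, 65, 50, 33, 62, 38, 30, 12]
  22 vs larger child 65 at index 1, swap → [65, 22, 50, 33, 62, 38, 30, 12]
  22 vs larger child 62 at index 4, swap → [65, 62, 50, 33, 22, 38, 30, 12]

[65, 62, 50, 33, 22, 38, 30, 12]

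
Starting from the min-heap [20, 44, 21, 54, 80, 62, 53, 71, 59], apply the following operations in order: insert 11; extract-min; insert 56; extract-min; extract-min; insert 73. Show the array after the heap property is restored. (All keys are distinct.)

insert 11:
  append 11 at index 9 → [20, 44, 21, 54, 80, 62, 53, 71, 59, 11]
  11 < parent 80 at index 4, swap → [20, 44, 21, 54, 11, 62, 53, 71, 59, 80]
  11 < parent 44 at index 1, swap → [20, 11, 21, 54, 44, 62, 53, 71, 59, 80]
  11 < parent 20 at index 0, swap → [11, 20, 21, 54, 44, 62, 53, 71, 59, 80]
extract-min → returns 11:
  remove root 11; move last element 80 to root → [80, 20, 21, 54, 44, 62, 53, 71, 59]
  80 vs smaller child 20 at index 1, swap → [20, 80, 21, 54, 44, 62, 53, 71, 59]
  80 vs smaller child 44 at index 4, swap → [20, 44, 21, 54, 80, 62, 53, 71, 59]
insert 56:
  append 56 at index 9 → [20, 44, 21, 54, 80, 62, 53, 71, 59, 56]
  56 < parent 80 at index 4, swap → [20, 44, 21, 54, 56, 62, 53, 71, 59, 80]
extract-min → returns 20:
  remove root 20; move last element 80 to root → [80, 44, 21, 54, 56, 62, 53, 71, 59]
  80 vs smaller child 21 at index 2, swap → [21, 44, 80, 54, 56, 62, 53, 71, 59]
  80 vs smaller child 53 at index 6, swap → [21, 44, 53, 54, 56, 62, 80, 71, 59]
extract-min → returns 21:
  remove root 21; move last element 59 to root → [59, 44, 53, 54, 56, 62, 80, 71]
  59 vs smaller child 44 at index 1, swap → [44, 59, 53, 54, 56, 62, 80, 71]
  59 vs smaller child 54 at index 3, swap → [44, 54, 53, 59, 56, 62, 80, 71]
insert 73:
  append 73 at index 8 → [44, 54, 53, 59, 56, 62, 80, 71, 73] (no swap needed)

[44, 54, 53, 59, 56, 62, 80, 71, 73]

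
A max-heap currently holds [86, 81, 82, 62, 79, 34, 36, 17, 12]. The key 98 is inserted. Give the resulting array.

[98, 86, 82, 62, 81, 34, 36, 17, 12, 79]

append 98 at index 9 → [86, 81, 82, 62, 79, 34, 36, 17, 12, 98]
98 > parent 79 at index 4, swap → [86, 81, 82, 62, 98, 34, 36, 17, 12, 79]
98 > parent 81 at index 1, swap → [86, 98, 82, 62, 81, 34, 36, 17, 12, 79]
98 > parent 86 at index 0, swap → [98, 86, 82, 62, 81, 34, 36, 17, 12, 79]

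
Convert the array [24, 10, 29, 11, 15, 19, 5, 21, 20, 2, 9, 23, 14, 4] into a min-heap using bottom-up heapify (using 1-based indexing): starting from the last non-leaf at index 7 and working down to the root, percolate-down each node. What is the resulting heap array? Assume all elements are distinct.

[2, 9, 4, 11, 10, 14, 5, 21, 20, 15, 24, 23, 19, 29]

sift down from index 7:
  5 vs only child 4 at index 14, swap → [24, 10, 29, 11, 15, 19, 4, 21, 20, 2, 9, 23, 14, 5]
sift down from index 6:
  19 vs smaller child 14 at index 13, swap → [24, 10, 29, 11, 15, 14, 4, 21, 20, 2, 9, 23, 19, 5]
sift down from index 5:
  15 vs smaller child 2 at index 10, swap → [24, 10, 29, 11, 2, 14, 4, 21, 20, 15, 9, 23, 19, 5]
sift down from index 4: already satisfies heap property
sift down from index 3:
  29 vs smaller child 4 at index 7, swap → [24, 10, 4, 11, 2, 14, 29, 21, 20, 15, 9, 23, 19, 5]
  29 vs only child 5 at index 14, swap → [24, 10, 4, 11, 2, 14, 5, 21, 20, 15, 9, 23, 19, 29]
sift down from index 2:
  10 vs smaller child 2 at index 5, swap → [24, 2, 4, 11, 10, 14, 5, 21, 20, 15, 9, 23, 19, 29]
  10 vs smaller child 9 at index 11, swap → [24, 2, 4, 11, 9, 14, 5, 21, 20, 15, 10, 23, 19, 29]
sift down from index 1:
  24 vs smaller child 2 at index 2, swap → [2, 24, 4, 11, 9, 14, 5, 21, 20, 15, 10, 23, 19, 29]
  24 vs smaller child 9 at index 5, swap → [2, 9, 4, 11, 24, 14, 5, 21, 20, 15, 10, 23, 19, 29]
  24 vs smaller child 10 at index 11, swap → [2, 9, 4, 11, 10, 14, 5, 21, 20, 15, 24, 23, 19, 29]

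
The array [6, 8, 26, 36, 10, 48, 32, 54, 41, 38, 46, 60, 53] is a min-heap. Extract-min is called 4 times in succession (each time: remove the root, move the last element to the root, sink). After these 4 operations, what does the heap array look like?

extract-min #1 returns 6:
  remove root 6; move last element 53 to root → [53, 8, 26, 36, 10, 48, 32, 54, 41, 38, 46, 60]
  53 vs smaller child 8 at index 1, swap → [8, 53, 26, 36, 10, 48, 32, 54, 41, 38, 46, 60]
  53 vs smaller child 10 at index 4, swap → [8, 10, 26, 36, 53, 48, 32, 54, 41, 38, 46, 60]
  53 vs smaller child 38 at index 9, swap → [8, 10, 26, 36, 38, 48, 32, 54, 41, 53, 46, 60]
extract-min #2 returns 8:
  remove root 8; move last element 60 to root → [60, 10, 26, 36, 38, 48, 32, 54, 41, 53, 46]
  60 vs smaller child 10 at index 1, swap → [10, 60, 26, 36, 38, 48, 32, 54, 41, 53, 46]
  60 vs smaller child 36 at index 3, swap → [10, 36, 26, 60, 38, 48, 32, 54, 41, 53, 46]
  60 vs smaller child 41 at index 8, swap → [10, 36, 26, 41, 38, 48, 32, 54, 60, 53, 46]
extract-min #3 returns 10:
  remove root 10; move last element 46 to root → [46, 36, 26, 41, 38, 48, 32, 54, 60, 53]
  46 vs smaller child 26 at index 2, swap → [26, 36, 46, 41, 38, 48, 32, 54, 60, 53]
  46 vs smaller child 32 at index 6, swap → [26, 36, 32, 41, 38, 48, 46, 54, 60, 53]
extract-min #4 returns 26:
  remove root 26; move last element 53 to root → [53, 36, 32, 41, 38, 48, 46, 54, 60]
  53 vs smaller child 32 at index 2, swap → [32, 36, 53, 41, 38, 48, 46, 54, 60]
  53 vs smaller child 46 at index 6, swap → [32, 36, 46, 41, 38, 48, 53, 54, 60]

[32, 36, 46, 41, 38, 48, 53, 54, 60]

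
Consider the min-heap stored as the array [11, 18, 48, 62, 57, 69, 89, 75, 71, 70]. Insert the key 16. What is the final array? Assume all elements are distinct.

[11, 16, 48, 62, 18, 69, 89, 75, 71, 70, 57]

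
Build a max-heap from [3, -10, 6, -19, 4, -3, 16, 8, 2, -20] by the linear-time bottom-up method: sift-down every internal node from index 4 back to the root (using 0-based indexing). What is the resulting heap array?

sift down from index 4: already satisfies heap property
sift down from index 3:
  -19 vs larger child 8 at index 7, swap → [3, -10, 6, 8, 4, -3, 16, -19, 2, -20]
sift down from index 2:
  6 vs larger child 16 at index 6, swap → [3, -10, 16, 8, 4, -3, 6, -19, 2, -20]
sift down from index 1:
  -10 vs larger child 8 at index 3, swap → [3, 8, 16, -10, 4, -3, 6, -19, 2, -20]
  -10 vs larger child 2 at index 8, swap → [3, 8, 16, 2, 4, -3, 6, -19, -10, -20]
sift down from index 0:
  3 vs larger child 16 at index 2, swap → [16, 8, 3, 2, 4, -3, 6, -19, -10, -20]
  3 vs larger child 6 at index 6, swap → [16, 8, 6, 2, 4, -3, 3, -19, -10, -20]

[16, 8, 6, 2, 4, -3, 3, -19, -10, -20]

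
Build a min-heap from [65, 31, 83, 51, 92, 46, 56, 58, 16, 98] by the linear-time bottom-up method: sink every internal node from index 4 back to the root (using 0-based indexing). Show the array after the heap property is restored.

[16, 31, 46, 51, 92, 83, 56, 58, 65, 98]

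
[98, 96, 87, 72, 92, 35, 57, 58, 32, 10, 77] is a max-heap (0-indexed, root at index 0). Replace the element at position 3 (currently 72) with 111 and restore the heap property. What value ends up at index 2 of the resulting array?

87

set index 3 from 72 to 111 → [98, 96, 87, 111, 92, 35, 57, 58, 32, 10, 77]
111 > parent 96 at index 1, swap → [98, 111, 87, 96, 92, 35, 57, 58, 32, 10, 77]
111 > parent 98 at index 0, swap → [111, 98, 87, 96, 92, 35, 57, 58, 32, 10, 77]
resulting array: [111, 98, 87, 96, 92, 35, 57, 58, 32, 10, 77]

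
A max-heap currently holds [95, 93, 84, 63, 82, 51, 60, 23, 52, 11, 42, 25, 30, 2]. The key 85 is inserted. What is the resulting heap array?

[95, 93, 85, 63, 82, 51, 84, 23, 52, 11, 42, 25, 30, 2, 60]

append 85 at index 14 → [95, 93, 84, 63, 82, 51, 60, 23, 52, 11, 42, 25, 30, 2, 85]
85 > parent 60 at index 6, swap → [95, 93, 84, 63, 82, 51, 85, 23, 52, 11, 42, 25, 30, 2, 60]
85 > parent 84 at index 2, swap → [95, 93, 85, 63, 82, 51, 84, 23, 52, 11, 42, 25, 30, 2, 60]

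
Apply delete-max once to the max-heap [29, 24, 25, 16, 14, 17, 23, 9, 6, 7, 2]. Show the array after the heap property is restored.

[25, 24, 23, 16, 14, 17, 2, 9, 6, 7]

remove root 29; move last element 2 to root → [2, 24, 25, 16, 14, 17, 23, 9, 6, 7]
2 vs larger child 25 at index 2, swap → [25, 24, 2, 16, 14, 17, 23, 9, 6, 7]
2 vs larger child 23 at index 6, swap → [25, 24, 23, 16, 14, 17, 2, 9, 6, 7]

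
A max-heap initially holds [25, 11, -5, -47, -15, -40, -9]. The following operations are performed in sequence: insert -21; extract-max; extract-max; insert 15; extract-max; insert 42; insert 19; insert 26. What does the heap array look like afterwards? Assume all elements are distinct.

insert -21:
  append -21 at index 7 → [25, 11, -5, -47, -15, -40, -9, -21]
  -21 > parent -47 at index 3, swap → [25, 11, -5, -21, -15, -40, -9, -47]
extract-max → returns 25:
  remove root 25; move last element -47 to root → [-47, 11, -5, -21, -15, -40, -9]
  -47 vs larger child 11 at index 1, swap → [11, -47, -5, -21, -15, -40, -9]
  -47 vs larger child -15 at index 4, swap → [11, -15, -5, -21, -47, -40, -9]
extract-max → returns 11:
  remove root 11; move last element -9 to root → [-9, -15, -5, -21, -47, -40]
  -9 vs larger child -5 at index 2, swap → [-5, -15, -9, -21, -47, -40]
insert 15:
  append 15 at index 6 → [-5, -15, -9, -21, -47, -40, 15]
  15 > parent -9 at index 2, swap → [-5, -15, 15, -21, -47, -40, -9]
  15 > parent -5 at index 0, swap → [15, -15, -5, -21, -47, -40, -9]
extract-max → returns 15:
  remove root 15; move last element -9 to root → [-9, -15, -5, -21, -47, -40]
  -9 vs larger child -5 at index 2, swap → [-5, -15, -9, -21, -47, -40]
insert 42:
  append 42 at index 6 → [-5, -15, -9, -21, -47, -40, 42]
  42 > parent -9 at index 2, swap → [-5, -15, 42, -21, -47, -40, -9]
  42 > parent -5 at index 0, swap → [42, -15, -5, -21, -47, -40, -9]
insert 19:
  append 19 at index 7 → [42, -15, -5, -21, -47, -40, -9, 19]
  19 > parent -21 at index 3, swap → [42, -15, -5, 19, -47, -40, -9, -21]
  19 > parent -15 at index 1, swap → [42, 19, -5, -15, -47, -40, -9, -21]
insert 26:
  append 26 at index 8 → [42, 19, -5, -15, -47, -40, -9, -21, 26]
  26 > parent -15 at index 3, swap → [42, 19, -5, 26, -47, -40, -9, -21, -15]
  26 > parent 19 at index 1, swap → [42, 26, -5, 19, -47, -40, -9, -21, -15]

[42, 26, -5, 19, -47, -40, -9, -21, -15]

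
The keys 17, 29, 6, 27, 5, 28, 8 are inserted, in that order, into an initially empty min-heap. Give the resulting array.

Insert 17:
  append 17 at index 0 → [17] (no swap needed)
Insert 29:
  append 29 at index 1 → [17, 29] (no swap needed)
Insert 6:
  append 6 at index 2 → [17, 29, 6]
  6 < parent 17 at index 0, swap → [6, 29, 17]
Insert 27:
  append 27 at index 3 → [6, 29, 17, 27]
  27 < parent 29 at index 1, swap → [6, 27, 17, 29]
Insert 5:
  append 5 at index 4 → [6, 27, 17, 29, 5]
  5 < parent 27 at index 1, swap → [6, 5, 17, 29, 27]
  5 < parent 6 at index 0, swap → [5, 6, 17, 29, 27]
Insert 28:
  append 28 at index 5 → [5, 6, 17, 29, 27, 28] (no swap needed)
Insert 8:
  append 8 at index 6 → [5, 6, 17, 29, 27, 28, 8]
  8 < parent 17 at index 2, swap → [5, 6, 8, 29, 27, 28, 17]

[5, 6, 8, 29, 27, 28, 17]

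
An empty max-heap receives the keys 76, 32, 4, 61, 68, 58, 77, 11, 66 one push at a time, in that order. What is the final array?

[77, 68, 76, 66, 61, 4, 58, 11, 32]

Insert 76:
  append 76 at index 0 → [76] (no swap needed)
Insert 32:
  append 32 at index 1 → [76, 32] (no swap needed)
Insert 4:
  append 4 at index 2 → [76, 32, 4] (no swap needed)
Insert 61:
  append 61 at index 3 → [76, 32, 4, 61]
  61 > parent 32 at index 1, swap → [76, 61, 4, 32]
Insert 68:
  append 68 at index 4 → [76, 61, 4, 32, 68]
  68 > parent 61 at index 1, swap → [76, 68, 4, 32, 61]
Insert 58:
  append 58 at index 5 → [76, 68, 4, 32, 61, 58]
  58 > parent 4 at index 2, swap → [76, 68, 58, 32, 61, 4]
Insert 77:
  append 77 at index 6 → [76, 68, 58, 32, 61, 4, 77]
  77 > parent 58 at index 2, swap → [76, 68, 77, 32, 61, 4, 58]
  77 > parent 76 at index 0, swap → [77, 68, 76, 32, 61, 4, 58]
Insert 11:
  append 11 at index 7 → [77, 68, 76, 32, 61, 4, 58, 11] (no swap needed)
Insert 66:
  append 66 at index 8 → [77, 68, 76, 32, 61, 4, 58, 11, 66]
  66 > parent 32 at index 3, swap → [77, 68, 76, 66, 61, 4, 58, 11, 32]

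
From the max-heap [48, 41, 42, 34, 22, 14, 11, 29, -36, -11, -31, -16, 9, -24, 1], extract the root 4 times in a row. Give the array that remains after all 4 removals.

[29, 22, 14, 1, -11, 9, 11, -24, -36, -16, -31]

extract-max #1 returns 48:
  remove root 48; move last element 1 to root → [1, 41, 42, 34, 22, 14, 11, 29, -36, -11, -31, -16, 9, -24]
  1 vs larger child 42 at index 2, swap → [42, 41, 1, 34, 22, 14, 11, 29, -36, -11, -31, -16, 9, -24]
  1 vs larger child 14 at index 5, swap → [42, 41, 14, 34, 22, 1, 11, 29, -36, -11, -31, -16, 9, -24]
  1 vs larger child 9 at index 12, swap → [42, 41, 14, 34, 22, 9, 11, 29, -36, -11, -31, -16, 1, -24]
extract-max #2 returns 42:
  remove root 42; move last element -24 to root → [-24, 41, 14, 34, 22, 9, 11, 29, -36, -11, -31, -16, 1]
  -24 vs larger child 41 at index 1, swap → [41, -24, 14, 34, 22, 9, 11, 29, -36, -11, -31, -16, 1]
  -24 vs larger child 34 at index 3, swap → [41, 34, 14, -24, 22, 9, 11, 29, -36, -11, -31, -16, 1]
  -24 vs larger child 29 at index 7, swap → [41, 34, 14, 29, 22, 9, 11, -24, -36, -11, -31, -16, 1]
extract-max #3 returns 41:
  remove root 41; move last element 1 to root → [1, 34, 14, 29, 22, 9, 11, -24, -36, -11, -31, -16]
  1 vs larger child 34 at index 1, swap → [34, 1, 14, 29, 22, 9, 11, -24, -36, -11, -31, -16]
  1 vs larger child 29 at index 3, swap → [34, 29, 14, 1, 22, 9, 11, -24, -36, -11, -31, -16]
extract-max #4 returns 34:
  remove root 34; move last element -16 to root → [-16, 29, 14, 1, 22, 9, 11, -24, -36, -11, -31]
  -16 vs larger child 29 at index 1, swap → [29, -16, 14, 1, 22, 9, 11, -24, -36, -11, -31]
  -16 vs larger child 22 at index 4, swap → [29, 22, 14, 1, -16, 9, 11, -24, -36, -11, -31]
  -16 vs larger child -11 at index 9, swap → [29, 22, 14, 1, -11, 9, 11, -24, -36, -16, -31]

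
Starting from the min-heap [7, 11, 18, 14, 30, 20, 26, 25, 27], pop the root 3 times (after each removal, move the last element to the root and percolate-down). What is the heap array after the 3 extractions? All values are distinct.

extract-min #1 returns 7:
  remove root 7; move last element 27 to root → [27, 11, 18, 14, 30, 20, 26, 25]
  27 vs smaller child 11 at index 1, swap → [11, 27, 18, 14, 30, 20, 26, 25]
  27 vs smaller child 14 at index 3, swap → [11, 14, 18, 27, 30, 20, 26, 25]
  27 vs only child 25 at index 7, swap → [11, 14, 18, 25, 30, 20, 26, 27]
extract-min #2 returns 11:
  remove root 11; move last element 27 to root → [27, 14, 18, 25, 30, 20, 26]
  27 vs smaller child 14 at index 1, swap → [14, 27, 18, 25, 30, 20, 26]
  27 vs smaller child 25 at index 3, swap → [14, 25, 18, 27, 30, 20, 26]
extract-min #3 returns 14:
  remove root 14; move last element 26 to root → [26, 25, 18, 27, 30, 20]
  26 vs smaller child 18 at index 2, swap → [18, 25, 26, 27, 30, 20]
  26 vs only child 20 at index 5, swap → [18, 25, 20, 27, 30, 26]

[18, 25, 20, 27, 30, 26]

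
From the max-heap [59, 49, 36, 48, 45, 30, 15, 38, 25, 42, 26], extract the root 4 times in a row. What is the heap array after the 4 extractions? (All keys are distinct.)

[42, 38, 36, 26, 25, 30, 15]

extract-max #1 returns 59:
  remove root 59; move last element 26 to root → [26, 49, 36, 48, 45, 30, 15, 38, 25, 42]
  26 vs larger child 49 at index 1, swap → [49, 26, 36, 48, 45, 30, 15, 38, 25, 42]
  26 vs larger child 48 at index 3, swap → [49, 48, 36, 26, 45, 30, 15, 38, 25, 42]
  26 vs larger child 38 at index 7, swap → [49, 48, 36, 38, 45, 30, 15, 26, 25, 42]
extract-max #2 returns 49:
  remove root 49; move last element 42 to root → [42, 48, 36, 38, 45, 30, 15, 26, 25]
  42 vs larger child 48 at index 1, swap → [48, 42, 36, 38, 45, 30, 15, 26, 25]
  42 vs larger child 45 at index 4, swap → [48, 45, 36, 38, 42, 30, 15, 26, 25]
extract-max #3 returns 48:
  remove root 48; move last element 25 to root → [25, 45, 36, 38, 42, 30, 15, 26]
  25 vs larger child 45 at index 1, swap → [45, 25, 36, 38, 42, 30, 15, 26]
  25 vs larger child 42 at index 4, swap → [45, 42, 36, 38, 25, 30, 15, 26]
extract-max #4 returns 45:
  remove root 45; move last element 26 to root → [26, 42, 36, 38, 25, 30, 15]
  26 vs larger child 42 at index 1, swap → [42, 26, 36, 38, 25, 30, 15]
  26 vs larger child 38 at index 3, swap → [42, 38, 36, 26, 25, 30, 15]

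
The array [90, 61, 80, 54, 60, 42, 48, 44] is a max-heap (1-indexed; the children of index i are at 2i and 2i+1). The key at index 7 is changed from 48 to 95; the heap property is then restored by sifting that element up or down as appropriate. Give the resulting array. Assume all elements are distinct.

[95, 61, 90, 54, 60, 42, 80, 44]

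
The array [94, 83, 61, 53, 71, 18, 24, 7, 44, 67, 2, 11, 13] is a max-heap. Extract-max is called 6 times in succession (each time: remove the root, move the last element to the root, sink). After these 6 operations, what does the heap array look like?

[44, 13, 24, 7, 2, 18, 11]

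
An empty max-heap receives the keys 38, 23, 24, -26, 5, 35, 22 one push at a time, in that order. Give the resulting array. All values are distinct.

Insert 38:
  append 38 at index 0 → [38] (no swap needed)
Insert 23:
  append 23 at index 1 → [38, 23] (no swap needed)
Insert 24:
  append 24 at index 2 → [38, 23, 24] (no swap needed)
Insert -26:
  append -26 at index 3 → [38, 23, 24, -26] (no swap needed)
Insert 5:
  append 5 at index 4 → [38, 23, 24, -26, 5] (no swap needed)
Insert 35:
  append 35 at index 5 → [38, 23, 24, -26, 5, 35]
  35 > parent 24 at index 2, swap → [38, 23, 35, -26, 5, 24]
Insert 22:
  append 22 at index 6 → [38, 23, 35, -26, 5, 24, 22] (no swap needed)

[38, 23, 35, -26, 5, 24, 22]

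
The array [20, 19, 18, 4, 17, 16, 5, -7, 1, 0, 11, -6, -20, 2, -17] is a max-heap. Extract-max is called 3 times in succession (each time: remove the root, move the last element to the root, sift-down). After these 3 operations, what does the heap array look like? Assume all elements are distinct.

[17, 11, 16, 4, 0, 2, 5, -7, 1, -20, -17, -6]

extract-max #1 returns 20:
  remove root 20; move last element -17 to root → [-17, 19, 18, 4, 17, 16, 5, -7, 1, 0, 11, -6, -20, 2]
  -17 vs larger child 19 at index 1, swap → [19, -17, 18, 4, 17, 16, 5, -7, 1, 0, 11, -6, -20, 2]
  -17 vs larger child 17 at index 4, swap → [19, 17, 18, 4, -17, 16, 5, -7, 1, 0, 11, -6, -20, 2]
  -17 vs larger child 11 at index 10, swap → [19, 17, 18, 4, 11, 16, 5, -7, 1, 0, -17, -6, -20, 2]
extract-max #2 returns 19:
  remove root 19; move last element 2 to root → [2, 17, 18, 4, 11, 16, 5, -7, 1, 0, -17, -6, -20]
  2 vs larger child 18 at index 2, swap → [18, 17, 2, 4, 11, 16, 5, -7, 1, 0, -17, -6, -20]
  2 vs larger child 16 at index 5, swap → [18, 17, 16, 4, 11, 2, 5, -7, 1, 0, -17, -6, -20]
extract-max #3 returns 18:
  remove root 18; move last element -20 to root → [-20, 17, 16, 4, 11, 2, 5, -7, 1, 0, -17, -6]
  -20 vs larger child 17 at index 1, swap → [17, -20, 16, 4, 11, 2, 5, -7, 1, 0, -17, -6]
  -20 vs larger child 11 at index 4, swap → [17, 11, 16, 4, -20, 2, 5, -7, 1, 0, -17, -6]
  -20 vs larger child 0 at index 9, swap → [17, 11, 16, 4, 0, 2, 5, -7, 1, -20, -17, -6]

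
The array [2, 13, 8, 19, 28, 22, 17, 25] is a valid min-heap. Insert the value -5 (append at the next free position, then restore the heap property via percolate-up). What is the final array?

[-5, 2, 8, 13, 28, 22, 17, 25, 19]

append -5 at index 8 → [2, 13, 8, 19, 28, 22, 17, 25, -5]
-5 < parent 19 at index 3, swap → [2, 13, 8, -5, 28, 22, 17, 25, 19]
-5 < parent 13 at index 1, swap → [2, -5, 8, 13, 28, 22, 17, 25, 19]
-5 < parent 2 at index 0, swap → [-5, 2, 8, 13, 28, 22, 17, 25, 19]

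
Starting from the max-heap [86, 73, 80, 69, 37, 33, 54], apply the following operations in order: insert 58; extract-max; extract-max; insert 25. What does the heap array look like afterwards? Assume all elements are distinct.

[73, 69, 58, 54, 37, 33, 25]

insert 58:
  append 58 at index 7 → [86, 73, 80, 69, 37, 33, 54, 58] (no swap needed)
extract-max → returns 86:
  remove root 86; move last element 58 to root → [58, 73, 80, 69, 37, 33, 54]
  58 vs larger child 80 at index 2, swap → [80, 73, 58, 69, 37, 33, 54]
extract-max → returns 80:
  remove root 80; move last element 54 to root → [54, 73, 58, 69, 37, 33]
  54 vs larger child 73 at index 1, swap → [73, 54, 58, 69, 37, 33]
  54 vs larger child 69 at index 3, swap → [73, 69, 58, 54, 37, 33]
insert 25:
  append 25 at index 6 → [73, 69, 58, 54, 37, 33, 25] (no swap needed)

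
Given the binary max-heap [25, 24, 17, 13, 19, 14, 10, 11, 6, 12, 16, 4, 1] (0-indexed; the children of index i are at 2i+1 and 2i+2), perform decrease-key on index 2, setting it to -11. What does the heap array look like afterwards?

[25, 24, 14, 13, 19, 4, 10, 11, 6, 12, 16, -11, 1]

set index 2 from 17 to -11 → [25, 24, -11, 13, 19, 14, 10, 11, 6, 12, 16, 4, 1]
-11 vs larger child 14 at index 5, swap → [25, 24, 14, 13, 19, -11, 10, 11, 6, 12, 16, 4, 1]
-11 vs larger child 4 at index 11, swap → [25, 24, 14, 13, 19, 4, 10, 11, 6, 12, 16, -11, 1]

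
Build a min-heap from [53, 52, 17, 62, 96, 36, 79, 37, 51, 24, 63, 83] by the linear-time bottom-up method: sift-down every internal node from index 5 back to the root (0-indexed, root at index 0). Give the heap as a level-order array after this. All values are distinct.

[17, 24, 36, 37, 52, 53, 79, 62, 51, 96, 63, 83]

sift down from index 5: already satisfies heap property
sift down from index 4:
  96 vs smaller child 24 at index 9, swap → [53, 52, 17, 62, 24, 36, 79, 37, 51, 96, 63, 83]
sift down from index 3:
  62 vs smaller child 37 at index 7, swap → [53, 52, 17, 37, 24, 36, 79, 62, 51, 96, 63, 83]
sift down from index 2: already satisfies heap property
sift down from index 1:
  52 vs smaller child 24 at index 4, swap → [53, 24, 17, 37, 52, 36, 79, 62, 51, 96, 63, 83]
sift down from index 0:
  53 vs smaller child 17 at index 2, swap → [17, 24, 53, 37, 52, 36, 79, 62, 51, 96, 63, 83]
  53 vs smaller child 36 at index 5, swap → [17, 24, 36, 37, 52, 53, 79, 62, 51, 96, 63, 83]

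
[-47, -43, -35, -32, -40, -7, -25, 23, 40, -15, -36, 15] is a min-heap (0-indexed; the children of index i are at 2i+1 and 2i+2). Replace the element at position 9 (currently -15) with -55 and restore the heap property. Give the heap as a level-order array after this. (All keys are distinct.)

[-55, -47, -35, -32, -43, -7, -25, 23, 40, -40, -36, 15]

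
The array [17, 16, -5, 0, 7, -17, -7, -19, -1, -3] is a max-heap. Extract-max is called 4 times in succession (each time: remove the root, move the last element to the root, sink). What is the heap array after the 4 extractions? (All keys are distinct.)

extract-max #1 returns 17:
  remove root 17; move last element -3 to root → [-3, 16, -5, 0, 7, -17, -7, -19, -1]
  -3 vs larger child 16 at index 1, swap → [16, -3, -5, 0, 7, -17, -7, -19, -1]
  -3 vs larger child 7 at index 4, swap → [16, 7, -5, 0, -3, -17, -7, -19, -1]
extract-max #2 returns 16:
  remove root 16; move last element -1 to root → [-1, 7, -5, 0, -3, -17, -7, -19]
  -1 vs larger child 7 at index 1, swap → [7, -1, -5, 0, -3, -17, -7, -19]
  -1 vs larger child 0 at index 3, swap → [7, 0, -5, -1, -3, -17, -7, -19]
extract-max #3 returns 7:
  remove root 7; move last element -19 to root → [-19, 0, -5, -1, -3, -17, -7]
  -19 vs larger child 0 at index 1, swap → [0, -19, -5, -1, -3, -17, -7]
  -19 vs larger child -1 at index 3, swap → [0, -1, -5, -19, -3, -17, -7]
extract-max #4 returns 0:
  remove root 0; move last element -7 to root → [-7, -1, -5, -19, -3, -17]
  -7 vs larger child -1 at index 1, swap → [-1, -7, -5, -19, -3, -17]
  -7 vs larger child -3 at index 4, swap → [-1, -3, -5, -19, -7, -17]

[-1, -3, -5, -19, -7, -17]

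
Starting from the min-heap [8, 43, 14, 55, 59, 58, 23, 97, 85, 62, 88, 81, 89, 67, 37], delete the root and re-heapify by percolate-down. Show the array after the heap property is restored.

remove root 8; move last element 37 to root → [37, 43, 14, 55, 59, 58, 23, 97, 85, 62, 88, 81, 89, 67]
37 vs smaller child 14 at index 2, swap → [14, 43, 37, 55, 59, 58, 23, 97, 85, 62, 88, 81, 89, 67]
37 vs smaller child 23 at index 6, swap → [14, 43, 23, 55, 59, 58, 37, 97, 85, 62, 88, 81, 89, 67]

[14, 43, 23, 55, 59, 58, 37, 97, 85, 62, 88, 81, 89, 67]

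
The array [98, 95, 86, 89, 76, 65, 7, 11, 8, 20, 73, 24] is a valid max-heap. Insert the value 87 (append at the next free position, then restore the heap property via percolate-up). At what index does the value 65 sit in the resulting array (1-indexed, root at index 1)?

append 87 at index 13 → [98, 95, 86, 89, 76, 65, 7, 11, 8, 20, 73, 24, 87]
87 > parent 65 at index 6, swap → [98, 95, 86, 89, 76, 87, 7, 11, 8, 20, 73, 24, 65]
87 > parent 86 at index 3, swap → [98, 95, 87, 89, 76, 86, 7, 11, 8, 20, 73, 24, 65]
resulting array: [98, 95, 87, 89, 76, 86, 7, 11, 8, 20, 73, 24, 65]

13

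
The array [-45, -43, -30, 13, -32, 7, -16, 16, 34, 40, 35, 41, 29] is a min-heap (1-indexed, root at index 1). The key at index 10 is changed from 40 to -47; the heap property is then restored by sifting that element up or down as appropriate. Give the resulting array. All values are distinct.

set index 10 from 40 to -47 → [-45, -43, -30, 13, -32, 7, -16, 16, 34, -47, 35, 41, 29]
-47 < parent -32 at index 5, swap → [-45, -43, -30, 13, -47, 7, -16, 16, 34, -32, 35, 41, 29]
-47 < parent -43 at index 2, swap → [-45, -47, -30, 13, -43, 7, -16, 16, 34, -32, 35, 41, 29]
-47 < parent -45 at index 1, swap → [-47, -45, -30, 13, -43, 7, -16, 16, 34, -32, 35, 41, 29]

[-47, -45, -30, 13, -43, 7, -16, 16, 34, -32, 35, 41, 29]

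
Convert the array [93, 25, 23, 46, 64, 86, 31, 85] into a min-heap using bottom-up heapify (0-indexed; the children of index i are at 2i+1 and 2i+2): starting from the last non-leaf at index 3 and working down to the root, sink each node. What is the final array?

[23, 25, 31, 46, 64, 86, 93, 85]

sift down from index 3: already satisfies heap property
sift down from index 2: already satisfies heap property
sift down from index 1: already satisfies heap property
sift down from index 0:
  93 vs smaller child 23 at index 2, swap → [23, 25, 93, 46, 64, 86, 31, 85]
  93 vs smaller child 31 at index 6, swap → [23, 25, 31, 46, 64, 86, 93, 85]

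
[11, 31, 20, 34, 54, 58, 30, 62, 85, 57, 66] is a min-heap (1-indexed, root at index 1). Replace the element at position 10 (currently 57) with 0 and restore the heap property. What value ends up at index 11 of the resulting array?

set index 10 from 57 to 0 → [11, 31, 20, 34, 54, 58, 30, 62, 85, 0, 66]
0 < parent 54 at index 5, swap → [11, 31, 20, 34, 0, 58, 30, 62, 85, 54, 66]
0 < parent 31 at index 2, swap → [11, 0, 20, 34, 31, 58, 30, 62, 85, 54, 66]
0 < parent 11 at index 1, swap → [0, 11, 20, 34, 31, 58, 30, 62, 85, 54, 66]
resulting array: [0, 11, 20, 34, 31, 58, 30, 62, 85, 54, 66]

66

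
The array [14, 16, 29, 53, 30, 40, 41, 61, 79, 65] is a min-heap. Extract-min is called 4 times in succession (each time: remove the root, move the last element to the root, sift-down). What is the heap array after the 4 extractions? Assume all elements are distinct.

[40, 53, 41, 61, 65, 79]

extract-min #1 returns 14:
  remove root 14; move last element 65 to root → [65, 16, 29, 53, 30, 40, 41, 61, 79]
  65 vs smaller child 16 at index 1, swap → [16, 65, 29, 53, 30, 40, 41, 61, 79]
  65 vs smaller child 30 at index 4, swap → [16, 30, 29, 53, 65, 40, 41, 61, 79]
extract-min #2 returns 16:
  remove root 16; move last element 79 to root → [79, 30, 29, 53, 65, 40, 41, 61]
  79 vs smaller child 29 at index 2, swap → [29, 30, 79, 53, 65, 40, 41, 61]
  79 vs smaller child 40 at index 5, swap → [29, 30, 40, 53, 65, 79, 41, 61]
extract-min #3 returns 29:
  remove root 29; move last element 61 to root → [61, 30, 40, 53, 65, 79, 41]
  61 vs smaller child 30 at index 1, swap → [30, 61, 40, 53, 65, 79, 41]
  61 vs smaller child 53 at index 3, swap → [30, 53, 40, 61, 65, 79, 41]
extract-min #4 returns 30:
  remove root 30; move last element 41 to root → [41, 53, 40, 61, 65, 79]
  41 vs smaller child 40 at index 2, swap → [40, 53, 41, 61, 65, 79]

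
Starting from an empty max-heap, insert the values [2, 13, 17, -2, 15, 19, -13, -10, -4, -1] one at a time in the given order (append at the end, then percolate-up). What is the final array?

[19, 15, 17, -2, 2, 13, -13, -10, -4, -1]

Insert 2:
  append 2 at index 0 → [2] (no swap needed)
Insert 13:
  append 13 at index 1 → [2, 13]
  13 > parent 2 at index 0, swap → [13, 2]
Insert 17:
  append 17 at index 2 → [13, 2, 17]
  17 > parent 13 at index 0, swap → [17, 2, 13]
Insert -2:
  append -2 at index 3 → [17, 2, 13, -2] (no swap needed)
Insert 15:
  append 15 at index 4 → [17, 2, 13, -2, 15]
  15 > parent 2 at index 1, swap → [17, 15, 13, -2, 2]
Insert 19:
  append 19 at index 5 → [17, 15, 13, -2, 2, 19]
  19 > parent 13 at index 2, swap → [17, 15, 19, -2, 2, 13]
  19 > parent 17 at index 0, swap → [19, 15, 17, -2, 2, 13]
Insert -13:
  append -13 at index 6 → [19, 15, 17, -2, 2, 13, -13] (no swap needed)
Insert -10:
  append -10 at index 7 → [19, 15, 17, -2, 2, 13, -13, -10] (no swap needed)
Insert -4:
  append -4 at index 8 → [19, 15, 17, -2, 2, 13, -13, -10, -4] (no swap needed)
Insert -1:
  append -1 at index 9 → [19, 15, 17, -2, 2, 13, -13, -10, -4, -1] (no swap needed)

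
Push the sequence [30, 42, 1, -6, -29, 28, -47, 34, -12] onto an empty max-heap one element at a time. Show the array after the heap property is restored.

Insert 30:
  append 30 at index 0 → [30] (no swap needed)
Insert 42:
  append 42 at index 1 → [30, 42]
  42 > parent 30 at index 0, swap → [42, 30]
Insert 1:
  append 1 at index 2 → [42, 30, 1] (no swap needed)
Insert -6:
  append -6 at index 3 → [42, 30, 1, -6] (no swap needed)
Insert -29:
  append -29 at index 4 → [42, 30, 1, -6, -29] (no swap needed)
Insert 28:
  append 28 at index 5 → [42, 30, 1, -6, -29, 28]
  28 > parent 1 at index 2, swap → [42, 30, 28, -6, -29, 1]
Insert -47:
  append -47 at index 6 → [42, 30, 28, -6, -29, 1, -47] (no swap needed)
Insert 34:
  append 34 at index 7 → [42, 30, 28, -6, -29, 1, -47, 34]
  34 > parent -6 at index 3, swap → [42, 30, 28, 34, -29, 1, -47, -6]
  34 > parent 30 at index 1, swap → [42, 34, 28, 30, -29, 1, -47, -6]
Insert -12:
  append -12 at index 8 → [42, 34, 28, 30, -29, 1, -47, -6, -12] (no swap needed)

[42, 34, 28, 30, -29, 1, -47, -6, -12]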